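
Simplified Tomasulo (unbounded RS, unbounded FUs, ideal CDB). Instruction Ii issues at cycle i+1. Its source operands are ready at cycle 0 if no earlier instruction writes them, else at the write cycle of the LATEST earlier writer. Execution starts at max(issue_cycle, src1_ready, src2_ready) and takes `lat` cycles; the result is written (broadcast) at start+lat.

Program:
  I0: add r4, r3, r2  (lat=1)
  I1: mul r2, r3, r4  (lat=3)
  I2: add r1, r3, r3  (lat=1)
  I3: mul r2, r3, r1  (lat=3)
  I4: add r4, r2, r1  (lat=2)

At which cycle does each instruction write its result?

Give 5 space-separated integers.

I0 add r4: issue@1 deps=(None,None) exec_start@1 write@2
I1 mul r2: issue@2 deps=(None,0) exec_start@2 write@5
I2 add r1: issue@3 deps=(None,None) exec_start@3 write@4
I3 mul r2: issue@4 deps=(None,2) exec_start@4 write@7
I4 add r4: issue@5 deps=(3,2) exec_start@7 write@9

Answer: 2 5 4 7 9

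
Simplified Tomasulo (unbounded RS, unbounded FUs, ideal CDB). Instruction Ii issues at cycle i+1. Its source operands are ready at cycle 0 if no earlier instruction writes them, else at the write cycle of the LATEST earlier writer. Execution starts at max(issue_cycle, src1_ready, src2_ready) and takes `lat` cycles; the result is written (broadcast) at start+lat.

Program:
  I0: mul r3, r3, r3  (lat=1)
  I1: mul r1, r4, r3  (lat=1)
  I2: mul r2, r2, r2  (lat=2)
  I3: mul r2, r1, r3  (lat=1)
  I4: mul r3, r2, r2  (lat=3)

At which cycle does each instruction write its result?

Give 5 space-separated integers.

I0 mul r3: issue@1 deps=(None,None) exec_start@1 write@2
I1 mul r1: issue@2 deps=(None,0) exec_start@2 write@3
I2 mul r2: issue@3 deps=(None,None) exec_start@3 write@5
I3 mul r2: issue@4 deps=(1,0) exec_start@4 write@5
I4 mul r3: issue@5 deps=(3,3) exec_start@5 write@8

Answer: 2 3 5 5 8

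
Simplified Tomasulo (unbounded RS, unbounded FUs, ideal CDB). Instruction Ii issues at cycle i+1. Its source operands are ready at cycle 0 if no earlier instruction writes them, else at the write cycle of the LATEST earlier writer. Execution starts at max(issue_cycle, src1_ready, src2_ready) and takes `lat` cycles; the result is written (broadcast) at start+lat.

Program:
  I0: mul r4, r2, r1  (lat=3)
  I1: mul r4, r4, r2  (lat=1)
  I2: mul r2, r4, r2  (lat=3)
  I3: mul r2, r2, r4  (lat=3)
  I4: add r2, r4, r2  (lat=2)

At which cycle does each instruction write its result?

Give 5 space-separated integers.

I0 mul r4: issue@1 deps=(None,None) exec_start@1 write@4
I1 mul r4: issue@2 deps=(0,None) exec_start@4 write@5
I2 mul r2: issue@3 deps=(1,None) exec_start@5 write@8
I3 mul r2: issue@4 deps=(2,1) exec_start@8 write@11
I4 add r2: issue@5 deps=(1,3) exec_start@11 write@13

Answer: 4 5 8 11 13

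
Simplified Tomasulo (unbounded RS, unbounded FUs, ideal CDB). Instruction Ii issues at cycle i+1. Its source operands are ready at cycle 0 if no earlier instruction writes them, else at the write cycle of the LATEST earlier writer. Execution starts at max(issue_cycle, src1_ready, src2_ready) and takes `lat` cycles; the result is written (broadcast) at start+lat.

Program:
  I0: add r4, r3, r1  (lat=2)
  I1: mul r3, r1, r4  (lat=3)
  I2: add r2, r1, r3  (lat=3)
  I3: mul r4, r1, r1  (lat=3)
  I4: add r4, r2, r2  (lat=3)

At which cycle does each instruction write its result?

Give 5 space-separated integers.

I0 add r4: issue@1 deps=(None,None) exec_start@1 write@3
I1 mul r3: issue@2 deps=(None,0) exec_start@3 write@6
I2 add r2: issue@3 deps=(None,1) exec_start@6 write@9
I3 mul r4: issue@4 deps=(None,None) exec_start@4 write@7
I4 add r4: issue@5 deps=(2,2) exec_start@9 write@12

Answer: 3 6 9 7 12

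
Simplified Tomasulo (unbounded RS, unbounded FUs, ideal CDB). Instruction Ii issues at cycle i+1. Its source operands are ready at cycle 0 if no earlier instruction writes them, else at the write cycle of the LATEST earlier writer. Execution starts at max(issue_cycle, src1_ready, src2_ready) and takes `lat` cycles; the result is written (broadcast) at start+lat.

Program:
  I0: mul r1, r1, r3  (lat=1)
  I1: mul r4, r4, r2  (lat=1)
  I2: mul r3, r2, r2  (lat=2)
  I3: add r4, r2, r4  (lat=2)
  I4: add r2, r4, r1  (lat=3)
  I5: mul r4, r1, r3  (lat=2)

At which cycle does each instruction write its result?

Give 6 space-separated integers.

Answer: 2 3 5 6 9 8

Derivation:
I0 mul r1: issue@1 deps=(None,None) exec_start@1 write@2
I1 mul r4: issue@2 deps=(None,None) exec_start@2 write@3
I2 mul r3: issue@3 deps=(None,None) exec_start@3 write@5
I3 add r4: issue@4 deps=(None,1) exec_start@4 write@6
I4 add r2: issue@5 deps=(3,0) exec_start@6 write@9
I5 mul r4: issue@6 deps=(0,2) exec_start@6 write@8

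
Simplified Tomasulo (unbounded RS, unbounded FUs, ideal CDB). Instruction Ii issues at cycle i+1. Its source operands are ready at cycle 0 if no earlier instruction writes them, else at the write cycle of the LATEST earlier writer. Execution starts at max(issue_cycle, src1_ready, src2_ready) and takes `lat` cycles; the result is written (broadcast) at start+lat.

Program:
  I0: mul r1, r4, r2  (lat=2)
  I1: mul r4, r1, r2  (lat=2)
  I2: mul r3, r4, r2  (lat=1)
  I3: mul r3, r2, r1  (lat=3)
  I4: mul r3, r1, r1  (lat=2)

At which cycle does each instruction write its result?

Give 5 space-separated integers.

I0 mul r1: issue@1 deps=(None,None) exec_start@1 write@3
I1 mul r4: issue@2 deps=(0,None) exec_start@3 write@5
I2 mul r3: issue@3 deps=(1,None) exec_start@5 write@6
I3 mul r3: issue@4 deps=(None,0) exec_start@4 write@7
I4 mul r3: issue@5 deps=(0,0) exec_start@5 write@7

Answer: 3 5 6 7 7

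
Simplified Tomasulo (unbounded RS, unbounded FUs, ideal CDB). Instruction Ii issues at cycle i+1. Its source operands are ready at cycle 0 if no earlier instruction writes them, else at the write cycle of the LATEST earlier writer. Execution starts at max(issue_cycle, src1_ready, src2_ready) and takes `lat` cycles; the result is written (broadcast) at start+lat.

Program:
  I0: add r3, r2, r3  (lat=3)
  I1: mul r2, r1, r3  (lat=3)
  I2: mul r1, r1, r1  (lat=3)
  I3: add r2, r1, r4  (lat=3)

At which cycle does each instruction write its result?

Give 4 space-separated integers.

I0 add r3: issue@1 deps=(None,None) exec_start@1 write@4
I1 mul r2: issue@2 deps=(None,0) exec_start@4 write@7
I2 mul r1: issue@3 deps=(None,None) exec_start@3 write@6
I3 add r2: issue@4 deps=(2,None) exec_start@6 write@9

Answer: 4 7 6 9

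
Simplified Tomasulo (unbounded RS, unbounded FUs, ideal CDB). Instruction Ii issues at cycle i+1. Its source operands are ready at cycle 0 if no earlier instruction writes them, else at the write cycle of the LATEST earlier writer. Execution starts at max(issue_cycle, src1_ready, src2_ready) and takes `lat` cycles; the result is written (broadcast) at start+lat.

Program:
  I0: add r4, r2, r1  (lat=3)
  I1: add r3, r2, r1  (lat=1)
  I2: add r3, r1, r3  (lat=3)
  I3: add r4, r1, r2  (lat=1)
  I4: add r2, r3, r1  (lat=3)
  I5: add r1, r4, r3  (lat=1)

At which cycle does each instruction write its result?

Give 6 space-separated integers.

I0 add r4: issue@1 deps=(None,None) exec_start@1 write@4
I1 add r3: issue@2 deps=(None,None) exec_start@2 write@3
I2 add r3: issue@3 deps=(None,1) exec_start@3 write@6
I3 add r4: issue@4 deps=(None,None) exec_start@4 write@5
I4 add r2: issue@5 deps=(2,None) exec_start@6 write@9
I5 add r1: issue@6 deps=(3,2) exec_start@6 write@7

Answer: 4 3 6 5 9 7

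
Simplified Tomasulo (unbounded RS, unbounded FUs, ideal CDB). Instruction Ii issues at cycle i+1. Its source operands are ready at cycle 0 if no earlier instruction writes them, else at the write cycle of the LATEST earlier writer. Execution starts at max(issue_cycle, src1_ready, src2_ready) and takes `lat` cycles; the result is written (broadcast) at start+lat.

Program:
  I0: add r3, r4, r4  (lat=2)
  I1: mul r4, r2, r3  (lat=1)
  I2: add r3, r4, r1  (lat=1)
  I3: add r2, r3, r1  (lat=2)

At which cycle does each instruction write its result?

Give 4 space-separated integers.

Answer: 3 4 5 7

Derivation:
I0 add r3: issue@1 deps=(None,None) exec_start@1 write@3
I1 mul r4: issue@2 deps=(None,0) exec_start@3 write@4
I2 add r3: issue@3 deps=(1,None) exec_start@4 write@5
I3 add r2: issue@4 deps=(2,None) exec_start@5 write@7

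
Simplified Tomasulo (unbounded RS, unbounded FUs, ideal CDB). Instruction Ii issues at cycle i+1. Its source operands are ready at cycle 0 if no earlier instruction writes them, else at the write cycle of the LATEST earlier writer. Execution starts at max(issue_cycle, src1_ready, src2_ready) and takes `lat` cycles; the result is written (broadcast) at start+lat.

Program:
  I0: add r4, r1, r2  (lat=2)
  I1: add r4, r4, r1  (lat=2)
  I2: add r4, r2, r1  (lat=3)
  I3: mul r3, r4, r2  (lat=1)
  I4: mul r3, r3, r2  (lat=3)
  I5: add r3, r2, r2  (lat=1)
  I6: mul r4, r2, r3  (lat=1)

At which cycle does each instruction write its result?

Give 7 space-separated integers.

I0 add r4: issue@1 deps=(None,None) exec_start@1 write@3
I1 add r4: issue@2 deps=(0,None) exec_start@3 write@5
I2 add r4: issue@3 deps=(None,None) exec_start@3 write@6
I3 mul r3: issue@4 deps=(2,None) exec_start@6 write@7
I4 mul r3: issue@5 deps=(3,None) exec_start@7 write@10
I5 add r3: issue@6 deps=(None,None) exec_start@6 write@7
I6 mul r4: issue@7 deps=(None,5) exec_start@7 write@8

Answer: 3 5 6 7 10 7 8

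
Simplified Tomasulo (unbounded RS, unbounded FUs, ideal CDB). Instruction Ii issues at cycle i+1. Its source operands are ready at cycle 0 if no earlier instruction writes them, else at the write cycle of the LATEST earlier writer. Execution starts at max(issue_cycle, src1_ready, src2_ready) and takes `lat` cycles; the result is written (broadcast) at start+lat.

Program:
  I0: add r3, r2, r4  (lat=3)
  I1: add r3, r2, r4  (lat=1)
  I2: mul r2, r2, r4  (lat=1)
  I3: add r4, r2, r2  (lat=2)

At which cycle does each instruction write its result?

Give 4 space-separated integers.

Answer: 4 3 4 6

Derivation:
I0 add r3: issue@1 deps=(None,None) exec_start@1 write@4
I1 add r3: issue@2 deps=(None,None) exec_start@2 write@3
I2 mul r2: issue@3 deps=(None,None) exec_start@3 write@4
I3 add r4: issue@4 deps=(2,2) exec_start@4 write@6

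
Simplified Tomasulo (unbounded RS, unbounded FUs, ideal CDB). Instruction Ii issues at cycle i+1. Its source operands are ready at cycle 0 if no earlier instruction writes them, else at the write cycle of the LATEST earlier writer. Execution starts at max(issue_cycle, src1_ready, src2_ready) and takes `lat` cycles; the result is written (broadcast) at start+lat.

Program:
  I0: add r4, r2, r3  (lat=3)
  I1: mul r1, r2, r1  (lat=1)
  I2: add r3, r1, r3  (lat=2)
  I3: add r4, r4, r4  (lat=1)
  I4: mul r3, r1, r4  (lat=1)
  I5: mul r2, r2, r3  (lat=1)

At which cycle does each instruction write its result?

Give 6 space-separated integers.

Answer: 4 3 5 5 6 7

Derivation:
I0 add r4: issue@1 deps=(None,None) exec_start@1 write@4
I1 mul r1: issue@2 deps=(None,None) exec_start@2 write@3
I2 add r3: issue@3 deps=(1,None) exec_start@3 write@5
I3 add r4: issue@4 deps=(0,0) exec_start@4 write@5
I4 mul r3: issue@5 deps=(1,3) exec_start@5 write@6
I5 mul r2: issue@6 deps=(None,4) exec_start@6 write@7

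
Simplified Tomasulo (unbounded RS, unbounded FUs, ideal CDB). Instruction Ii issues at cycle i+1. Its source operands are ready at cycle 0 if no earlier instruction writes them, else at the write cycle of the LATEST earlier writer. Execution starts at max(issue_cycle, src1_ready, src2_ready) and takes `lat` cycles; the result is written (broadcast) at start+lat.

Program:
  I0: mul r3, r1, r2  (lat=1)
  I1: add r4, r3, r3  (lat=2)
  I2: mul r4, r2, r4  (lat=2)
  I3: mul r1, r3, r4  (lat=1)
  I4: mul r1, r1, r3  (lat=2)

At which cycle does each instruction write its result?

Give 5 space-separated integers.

Answer: 2 4 6 7 9

Derivation:
I0 mul r3: issue@1 deps=(None,None) exec_start@1 write@2
I1 add r4: issue@2 deps=(0,0) exec_start@2 write@4
I2 mul r4: issue@3 deps=(None,1) exec_start@4 write@6
I3 mul r1: issue@4 deps=(0,2) exec_start@6 write@7
I4 mul r1: issue@5 deps=(3,0) exec_start@7 write@9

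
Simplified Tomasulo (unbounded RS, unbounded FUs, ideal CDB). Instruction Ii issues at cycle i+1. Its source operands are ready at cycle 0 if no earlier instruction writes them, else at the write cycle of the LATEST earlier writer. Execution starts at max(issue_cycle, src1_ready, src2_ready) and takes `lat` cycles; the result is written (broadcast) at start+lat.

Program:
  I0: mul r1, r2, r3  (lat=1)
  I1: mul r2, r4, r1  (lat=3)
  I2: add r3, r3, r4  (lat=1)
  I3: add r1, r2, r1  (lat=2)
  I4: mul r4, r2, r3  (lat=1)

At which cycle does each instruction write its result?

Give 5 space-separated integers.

I0 mul r1: issue@1 deps=(None,None) exec_start@1 write@2
I1 mul r2: issue@2 deps=(None,0) exec_start@2 write@5
I2 add r3: issue@3 deps=(None,None) exec_start@3 write@4
I3 add r1: issue@4 deps=(1,0) exec_start@5 write@7
I4 mul r4: issue@5 deps=(1,2) exec_start@5 write@6

Answer: 2 5 4 7 6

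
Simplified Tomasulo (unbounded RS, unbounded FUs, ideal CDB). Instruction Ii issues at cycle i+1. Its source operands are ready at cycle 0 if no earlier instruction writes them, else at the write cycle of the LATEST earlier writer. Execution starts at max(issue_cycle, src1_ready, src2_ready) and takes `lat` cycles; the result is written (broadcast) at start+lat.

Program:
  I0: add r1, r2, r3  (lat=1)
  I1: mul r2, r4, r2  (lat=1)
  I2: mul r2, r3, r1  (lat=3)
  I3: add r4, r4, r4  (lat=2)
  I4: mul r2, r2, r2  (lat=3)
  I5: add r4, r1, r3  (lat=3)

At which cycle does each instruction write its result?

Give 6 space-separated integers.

I0 add r1: issue@1 deps=(None,None) exec_start@1 write@2
I1 mul r2: issue@2 deps=(None,None) exec_start@2 write@3
I2 mul r2: issue@3 deps=(None,0) exec_start@3 write@6
I3 add r4: issue@4 deps=(None,None) exec_start@4 write@6
I4 mul r2: issue@5 deps=(2,2) exec_start@6 write@9
I5 add r4: issue@6 deps=(0,None) exec_start@6 write@9

Answer: 2 3 6 6 9 9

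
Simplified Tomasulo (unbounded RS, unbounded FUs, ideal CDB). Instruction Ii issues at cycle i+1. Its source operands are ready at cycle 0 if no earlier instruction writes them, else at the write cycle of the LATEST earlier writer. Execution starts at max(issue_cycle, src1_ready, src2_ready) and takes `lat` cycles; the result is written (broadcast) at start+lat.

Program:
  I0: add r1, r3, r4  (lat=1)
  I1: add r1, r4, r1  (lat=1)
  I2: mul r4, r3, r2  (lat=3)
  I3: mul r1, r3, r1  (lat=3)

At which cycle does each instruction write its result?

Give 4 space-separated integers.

I0 add r1: issue@1 deps=(None,None) exec_start@1 write@2
I1 add r1: issue@2 deps=(None,0) exec_start@2 write@3
I2 mul r4: issue@3 deps=(None,None) exec_start@3 write@6
I3 mul r1: issue@4 deps=(None,1) exec_start@4 write@7

Answer: 2 3 6 7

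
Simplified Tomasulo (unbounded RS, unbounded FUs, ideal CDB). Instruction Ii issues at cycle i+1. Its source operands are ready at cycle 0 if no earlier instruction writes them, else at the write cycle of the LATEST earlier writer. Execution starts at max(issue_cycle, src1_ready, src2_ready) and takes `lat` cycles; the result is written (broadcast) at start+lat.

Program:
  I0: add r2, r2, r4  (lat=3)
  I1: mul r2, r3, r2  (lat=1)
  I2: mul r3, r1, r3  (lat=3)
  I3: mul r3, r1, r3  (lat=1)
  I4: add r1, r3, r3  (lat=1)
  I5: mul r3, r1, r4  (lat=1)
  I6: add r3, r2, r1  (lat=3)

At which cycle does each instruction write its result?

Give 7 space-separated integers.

Answer: 4 5 6 7 8 9 11

Derivation:
I0 add r2: issue@1 deps=(None,None) exec_start@1 write@4
I1 mul r2: issue@2 deps=(None,0) exec_start@4 write@5
I2 mul r3: issue@3 deps=(None,None) exec_start@3 write@6
I3 mul r3: issue@4 deps=(None,2) exec_start@6 write@7
I4 add r1: issue@5 deps=(3,3) exec_start@7 write@8
I5 mul r3: issue@6 deps=(4,None) exec_start@8 write@9
I6 add r3: issue@7 deps=(1,4) exec_start@8 write@11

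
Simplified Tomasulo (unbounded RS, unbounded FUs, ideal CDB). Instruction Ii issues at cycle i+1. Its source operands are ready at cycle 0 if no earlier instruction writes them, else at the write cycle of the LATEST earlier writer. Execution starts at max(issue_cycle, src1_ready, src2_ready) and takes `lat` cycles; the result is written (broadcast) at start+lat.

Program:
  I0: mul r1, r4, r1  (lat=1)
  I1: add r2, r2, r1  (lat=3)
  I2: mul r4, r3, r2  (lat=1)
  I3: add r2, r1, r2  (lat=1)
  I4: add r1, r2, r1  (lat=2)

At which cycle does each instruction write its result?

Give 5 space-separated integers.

Answer: 2 5 6 6 8

Derivation:
I0 mul r1: issue@1 deps=(None,None) exec_start@1 write@2
I1 add r2: issue@2 deps=(None,0) exec_start@2 write@5
I2 mul r4: issue@3 deps=(None,1) exec_start@5 write@6
I3 add r2: issue@4 deps=(0,1) exec_start@5 write@6
I4 add r1: issue@5 deps=(3,0) exec_start@6 write@8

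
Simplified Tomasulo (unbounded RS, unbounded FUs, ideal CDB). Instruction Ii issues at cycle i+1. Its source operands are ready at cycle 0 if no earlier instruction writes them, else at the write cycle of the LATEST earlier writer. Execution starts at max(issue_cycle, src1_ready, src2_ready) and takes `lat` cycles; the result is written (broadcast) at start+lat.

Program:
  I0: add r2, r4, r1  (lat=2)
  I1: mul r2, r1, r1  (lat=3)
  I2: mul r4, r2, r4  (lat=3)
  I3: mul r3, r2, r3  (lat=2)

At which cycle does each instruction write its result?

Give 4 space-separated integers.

I0 add r2: issue@1 deps=(None,None) exec_start@1 write@3
I1 mul r2: issue@2 deps=(None,None) exec_start@2 write@5
I2 mul r4: issue@3 deps=(1,None) exec_start@5 write@8
I3 mul r3: issue@4 deps=(1,None) exec_start@5 write@7

Answer: 3 5 8 7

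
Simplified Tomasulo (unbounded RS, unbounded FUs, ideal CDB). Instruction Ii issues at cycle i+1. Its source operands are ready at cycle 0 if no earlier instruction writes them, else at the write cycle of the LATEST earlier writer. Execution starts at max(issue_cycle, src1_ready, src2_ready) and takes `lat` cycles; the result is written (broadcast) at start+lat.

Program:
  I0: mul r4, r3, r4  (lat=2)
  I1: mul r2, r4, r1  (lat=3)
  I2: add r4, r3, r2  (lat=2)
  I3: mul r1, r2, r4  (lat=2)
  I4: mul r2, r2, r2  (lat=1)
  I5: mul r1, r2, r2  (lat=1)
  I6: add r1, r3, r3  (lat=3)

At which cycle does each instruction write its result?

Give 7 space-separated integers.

Answer: 3 6 8 10 7 8 10

Derivation:
I0 mul r4: issue@1 deps=(None,None) exec_start@1 write@3
I1 mul r2: issue@2 deps=(0,None) exec_start@3 write@6
I2 add r4: issue@3 deps=(None,1) exec_start@6 write@8
I3 mul r1: issue@4 deps=(1,2) exec_start@8 write@10
I4 mul r2: issue@5 deps=(1,1) exec_start@6 write@7
I5 mul r1: issue@6 deps=(4,4) exec_start@7 write@8
I6 add r1: issue@7 deps=(None,None) exec_start@7 write@10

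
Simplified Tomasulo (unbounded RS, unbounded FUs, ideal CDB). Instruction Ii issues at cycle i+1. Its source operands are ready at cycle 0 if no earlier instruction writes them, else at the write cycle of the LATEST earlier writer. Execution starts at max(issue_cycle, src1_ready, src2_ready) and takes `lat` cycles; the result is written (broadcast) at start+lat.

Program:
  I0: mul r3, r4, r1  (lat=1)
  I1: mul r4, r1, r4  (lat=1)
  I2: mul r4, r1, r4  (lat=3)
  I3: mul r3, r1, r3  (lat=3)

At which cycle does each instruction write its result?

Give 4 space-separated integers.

I0 mul r3: issue@1 deps=(None,None) exec_start@1 write@2
I1 mul r4: issue@2 deps=(None,None) exec_start@2 write@3
I2 mul r4: issue@3 deps=(None,1) exec_start@3 write@6
I3 mul r3: issue@4 deps=(None,0) exec_start@4 write@7

Answer: 2 3 6 7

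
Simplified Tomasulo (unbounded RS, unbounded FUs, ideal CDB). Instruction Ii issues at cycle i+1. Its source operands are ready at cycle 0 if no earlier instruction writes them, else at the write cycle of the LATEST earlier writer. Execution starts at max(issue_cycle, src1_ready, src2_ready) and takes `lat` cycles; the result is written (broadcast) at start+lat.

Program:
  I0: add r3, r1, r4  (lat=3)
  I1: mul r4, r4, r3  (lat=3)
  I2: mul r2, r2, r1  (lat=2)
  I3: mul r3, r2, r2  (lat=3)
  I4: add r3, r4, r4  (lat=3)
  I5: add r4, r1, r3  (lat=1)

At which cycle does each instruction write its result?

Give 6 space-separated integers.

Answer: 4 7 5 8 10 11

Derivation:
I0 add r3: issue@1 deps=(None,None) exec_start@1 write@4
I1 mul r4: issue@2 deps=(None,0) exec_start@4 write@7
I2 mul r2: issue@3 deps=(None,None) exec_start@3 write@5
I3 mul r3: issue@4 deps=(2,2) exec_start@5 write@8
I4 add r3: issue@5 deps=(1,1) exec_start@7 write@10
I5 add r4: issue@6 deps=(None,4) exec_start@10 write@11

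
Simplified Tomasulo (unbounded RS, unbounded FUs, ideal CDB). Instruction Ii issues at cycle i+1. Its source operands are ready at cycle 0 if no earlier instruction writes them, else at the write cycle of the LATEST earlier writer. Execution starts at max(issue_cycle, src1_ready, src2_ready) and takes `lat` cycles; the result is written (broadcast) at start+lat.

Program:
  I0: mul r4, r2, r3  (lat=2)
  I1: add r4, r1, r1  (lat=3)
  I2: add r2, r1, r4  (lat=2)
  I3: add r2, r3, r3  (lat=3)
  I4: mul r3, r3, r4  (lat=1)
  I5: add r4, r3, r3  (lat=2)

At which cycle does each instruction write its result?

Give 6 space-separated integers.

Answer: 3 5 7 7 6 8

Derivation:
I0 mul r4: issue@1 deps=(None,None) exec_start@1 write@3
I1 add r4: issue@2 deps=(None,None) exec_start@2 write@5
I2 add r2: issue@3 deps=(None,1) exec_start@5 write@7
I3 add r2: issue@4 deps=(None,None) exec_start@4 write@7
I4 mul r3: issue@5 deps=(None,1) exec_start@5 write@6
I5 add r4: issue@6 deps=(4,4) exec_start@6 write@8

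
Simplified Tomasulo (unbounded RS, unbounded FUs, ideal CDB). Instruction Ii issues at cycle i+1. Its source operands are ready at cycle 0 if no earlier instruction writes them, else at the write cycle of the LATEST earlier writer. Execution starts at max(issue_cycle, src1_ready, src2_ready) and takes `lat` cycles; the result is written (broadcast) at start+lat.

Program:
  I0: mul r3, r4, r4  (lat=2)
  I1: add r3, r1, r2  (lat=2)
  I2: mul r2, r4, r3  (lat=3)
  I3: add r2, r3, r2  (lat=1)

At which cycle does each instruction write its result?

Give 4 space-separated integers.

Answer: 3 4 7 8

Derivation:
I0 mul r3: issue@1 deps=(None,None) exec_start@1 write@3
I1 add r3: issue@2 deps=(None,None) exec_start@2 write@4
I2 mul r2: issue@3 deps=(None,1) exec_start@4 write@7
I3 add r2: issue@4 deps=(1,2) exec_start@7 write@8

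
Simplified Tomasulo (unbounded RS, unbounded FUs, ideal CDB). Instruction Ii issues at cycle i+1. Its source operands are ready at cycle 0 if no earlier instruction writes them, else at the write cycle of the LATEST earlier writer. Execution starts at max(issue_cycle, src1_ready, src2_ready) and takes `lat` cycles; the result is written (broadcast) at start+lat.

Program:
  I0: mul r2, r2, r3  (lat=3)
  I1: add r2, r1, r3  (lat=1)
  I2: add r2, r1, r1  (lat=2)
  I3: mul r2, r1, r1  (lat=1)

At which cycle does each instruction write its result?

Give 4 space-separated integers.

I0 mul r2: issue@1 deps=(None,None) exec_start@1 write@4
I1 add r2: issue@2 deps=(None,None) exec_start@2 write@3
I2 add r2: issue@3 deps=(None,None) exec_start@3 write@5
I3 mul r2: issue@4 deps=(None,None) exec_start@4 write@5

Answer: 4 3 5 5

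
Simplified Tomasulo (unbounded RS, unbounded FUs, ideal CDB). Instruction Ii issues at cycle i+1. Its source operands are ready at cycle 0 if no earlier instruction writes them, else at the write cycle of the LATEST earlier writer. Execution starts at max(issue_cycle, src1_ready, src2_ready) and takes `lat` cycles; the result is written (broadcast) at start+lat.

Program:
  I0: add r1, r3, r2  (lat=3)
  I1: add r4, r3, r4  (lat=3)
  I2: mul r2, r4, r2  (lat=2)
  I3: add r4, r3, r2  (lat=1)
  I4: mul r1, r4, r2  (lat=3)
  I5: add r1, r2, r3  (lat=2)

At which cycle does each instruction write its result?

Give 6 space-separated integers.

I0 add r1: issue@1 deps=(None,None) exec_start@1 write@4
I1 add r4: issue@2 deps=(None,None) exec_start@2 write@5
I2 mul r2: issue@3 deps=(1,None) exec_start@5 write@7
I3 add r4: issue@4 deps=(None,2) exec_start@7 write@8
I4 mul r1: issue@5 deps=(3,2) exec_start@8 write@11
I5 add r1: issue@6 deps=(2,None) exec_start@7 write@9

Answer: 4 5 7 8 11 9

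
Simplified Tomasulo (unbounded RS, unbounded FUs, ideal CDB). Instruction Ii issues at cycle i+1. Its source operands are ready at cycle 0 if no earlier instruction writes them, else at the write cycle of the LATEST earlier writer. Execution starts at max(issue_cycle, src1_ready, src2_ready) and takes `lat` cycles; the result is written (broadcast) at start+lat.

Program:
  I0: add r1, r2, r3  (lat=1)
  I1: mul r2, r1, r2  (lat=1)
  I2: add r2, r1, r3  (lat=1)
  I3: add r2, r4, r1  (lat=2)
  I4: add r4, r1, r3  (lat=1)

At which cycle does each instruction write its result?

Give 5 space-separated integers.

I0 add r1: issue@1 deps=(None,None) exec_start@1 write@2
I1 mul r2: issue@2 deps=(0,None) exec_start@2 write@3
I2 add r2: issue@3 deps=(0,None) exec_start@3 write@4
I3 add r2: issue@4 deps=(None,0) exec_start@4 write@6
I4 add r4: issue@5 deps=(0,None) exec_start@5 write@6

Answer: 2 3 4 6 6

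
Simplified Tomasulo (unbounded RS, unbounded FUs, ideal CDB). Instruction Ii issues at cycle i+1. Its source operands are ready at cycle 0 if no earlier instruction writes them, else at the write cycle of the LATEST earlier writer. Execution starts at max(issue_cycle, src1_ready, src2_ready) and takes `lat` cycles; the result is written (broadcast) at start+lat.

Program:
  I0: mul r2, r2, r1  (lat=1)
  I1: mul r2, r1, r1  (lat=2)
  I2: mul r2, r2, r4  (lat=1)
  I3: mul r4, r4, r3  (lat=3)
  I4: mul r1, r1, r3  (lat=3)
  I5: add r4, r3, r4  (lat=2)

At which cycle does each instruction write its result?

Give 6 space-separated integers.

Answer: 2 4 5 7 8 9

Derivation:
I0 mul r2: issue@1 deps=(None,None) exec_start@1 write@2
I1 mul r2: issue@2 deps=(None,None) exec_start@2 write@4
I2 mul r2: issue@3 deps=(1,None) exec_start@4 write@5
I3 mul r4: issue@4 deps=(None,None) exec_start@4 write@7
I4 mul r1: issue@5 deps=(None,None) exec_start@5 write@8
I5 add r4: issue@6 deps=(None,3) exec_start@7 write@9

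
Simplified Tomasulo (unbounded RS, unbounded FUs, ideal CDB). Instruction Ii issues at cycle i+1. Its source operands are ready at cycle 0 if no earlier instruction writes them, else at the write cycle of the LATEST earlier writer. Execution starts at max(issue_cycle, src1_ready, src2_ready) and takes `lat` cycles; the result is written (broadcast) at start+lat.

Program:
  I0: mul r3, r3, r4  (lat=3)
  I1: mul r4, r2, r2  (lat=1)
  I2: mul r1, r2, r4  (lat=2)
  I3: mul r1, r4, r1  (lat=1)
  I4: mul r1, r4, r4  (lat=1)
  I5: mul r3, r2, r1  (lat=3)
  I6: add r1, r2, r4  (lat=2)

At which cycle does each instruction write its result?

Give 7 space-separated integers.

I0 mul r3: issue@1 deps=(None,None) exec_start@1 write@4
I1 mul r4: issue@2 deps=(None,None) exec_start@2 write@3
I2 mul r1: issue@3 deps=(None,1) exec_start@3 write@5
I3 mul r1: issue@4 deps=(1,2) exec_start@5 write@6
I4 mul r1: issue@5 deps=(1,1) exec_start@5 write@6
I5 mul r3: issue@6 deps=(None,4) exec_start@6 write@9
I6 add r1: issue@7 deps=(None,1) exec_start@7 write@9

Answer: 4 3 5 6 6 9 9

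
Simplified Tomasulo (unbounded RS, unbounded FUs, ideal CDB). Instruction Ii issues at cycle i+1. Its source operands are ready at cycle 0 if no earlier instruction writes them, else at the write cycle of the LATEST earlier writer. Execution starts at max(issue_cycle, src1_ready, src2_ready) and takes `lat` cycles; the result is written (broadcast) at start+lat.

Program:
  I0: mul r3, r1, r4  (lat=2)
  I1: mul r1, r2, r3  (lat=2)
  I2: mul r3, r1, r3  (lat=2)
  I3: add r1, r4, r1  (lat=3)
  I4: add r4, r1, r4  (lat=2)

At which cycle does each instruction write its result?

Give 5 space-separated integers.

Answer: 3 5 7 8 10

Derivation:
I0 mul r3: issue@1 deps=(None,None) exec_start@1 write@3
I1 mul r1: issue@2 deps=(None,0) exec_start@3 write@5
I2 mul r3: issue@3 deps=(1,0) exec_start@5 write@7
I3 add r1: issue@4 deps=(None,1) exec_start@5 write@8
I4 add r4: issue@5 deps=(3,None) exec_start@8 write@10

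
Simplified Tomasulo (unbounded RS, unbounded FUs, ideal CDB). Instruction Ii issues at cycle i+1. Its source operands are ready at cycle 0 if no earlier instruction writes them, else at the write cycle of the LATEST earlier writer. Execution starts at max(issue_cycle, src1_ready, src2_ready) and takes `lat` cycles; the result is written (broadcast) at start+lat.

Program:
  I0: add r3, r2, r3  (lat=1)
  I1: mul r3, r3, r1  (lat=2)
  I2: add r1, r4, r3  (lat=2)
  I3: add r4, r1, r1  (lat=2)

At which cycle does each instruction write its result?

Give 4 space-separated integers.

Answer: 2 4 6 8

Derivation:
I0 add r3: issue@1 deps=(None,None) exec_start@1 write@2
I1 mul r3: issue@2 deps=(0,None) exec_start@2 write@4
I2 add r1: issue@3 deps=(None,1) exec_start@4 write@6
I3 add r4: issue@4 deps=(2,2) exec_start@6 write@8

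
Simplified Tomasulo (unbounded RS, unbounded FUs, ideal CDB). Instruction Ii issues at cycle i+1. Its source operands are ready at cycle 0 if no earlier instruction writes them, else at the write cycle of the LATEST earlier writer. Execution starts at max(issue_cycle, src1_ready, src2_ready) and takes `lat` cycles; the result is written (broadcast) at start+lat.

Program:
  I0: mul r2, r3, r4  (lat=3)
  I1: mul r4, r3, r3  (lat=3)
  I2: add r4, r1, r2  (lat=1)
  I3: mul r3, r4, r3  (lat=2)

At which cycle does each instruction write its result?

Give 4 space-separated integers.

I0 mul r2: issue@1 deps=(None,None) exec_start@1 write@4
I1 mul r4: issue@2 deps=(None,None) exec_start@2 write@5
I2 add r4: issue@3 deps=(None,0) exec_start@4 write@5
I3 mul r3: issue@4 deps=(2,None) exec_start@5 write@7

Answer: 4 5 5 7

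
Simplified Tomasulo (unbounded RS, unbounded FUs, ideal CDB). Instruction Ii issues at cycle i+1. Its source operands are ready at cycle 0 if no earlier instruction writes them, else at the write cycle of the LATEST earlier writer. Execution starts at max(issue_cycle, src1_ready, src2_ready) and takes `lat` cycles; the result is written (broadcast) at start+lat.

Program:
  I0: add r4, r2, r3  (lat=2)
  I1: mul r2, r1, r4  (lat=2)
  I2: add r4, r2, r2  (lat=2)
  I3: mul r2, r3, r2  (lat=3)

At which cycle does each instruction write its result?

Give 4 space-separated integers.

Answer: 3 5 7 8

Derivation:
I0 add r4: issue@1 deps=(None,None) exec_start@1 write@3
I1 mul r2: issue@2 deps=(None,0) exec_start@3 write@5
I2 add r4: issue@3 deps=(1,1) exec_start@5 write@7
I3 mul r2: issue@4 deps=(None,1) exec_start@5 write@8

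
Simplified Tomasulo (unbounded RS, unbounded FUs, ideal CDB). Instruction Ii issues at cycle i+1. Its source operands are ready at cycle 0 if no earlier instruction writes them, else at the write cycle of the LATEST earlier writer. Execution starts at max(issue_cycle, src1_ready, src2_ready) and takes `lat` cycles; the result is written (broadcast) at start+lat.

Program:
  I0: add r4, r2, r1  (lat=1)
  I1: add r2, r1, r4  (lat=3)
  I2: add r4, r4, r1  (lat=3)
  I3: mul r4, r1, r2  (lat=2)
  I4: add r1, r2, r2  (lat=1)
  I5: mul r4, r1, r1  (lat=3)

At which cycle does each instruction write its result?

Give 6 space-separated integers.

Answer: 2 5 6 7 6 9

Derivation:
I0 add r4: issue@1 deps=(None,None) exec_start@1 write@2
I1 add r2: issue@2 deps=(None,0) exec_start@2 write@5
I2 add r4: issue@3 deps=(0,None) exec_start@3 write@6
I3 mul r4: issue@4 deps=(None,1) exec_start@5 write@7
I4 add r1: issue@5 deps=(1,1) exec_start@5 write@6
I5 mul r4: issue@6 deps=(4,4) exec_start@6 write@9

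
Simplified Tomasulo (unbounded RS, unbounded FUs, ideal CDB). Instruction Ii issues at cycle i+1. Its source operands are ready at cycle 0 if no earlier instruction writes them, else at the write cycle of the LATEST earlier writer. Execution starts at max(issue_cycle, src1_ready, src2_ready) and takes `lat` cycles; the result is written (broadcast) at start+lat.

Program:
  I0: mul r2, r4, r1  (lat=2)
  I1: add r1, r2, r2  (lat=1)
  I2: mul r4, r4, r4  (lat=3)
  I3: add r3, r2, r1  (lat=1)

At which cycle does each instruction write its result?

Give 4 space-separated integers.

I0 mul r2: issue@1 deps=(None,None) exec_start@1 write@3
I1 add r1: issue@2 deps=(0,0) exec_start@3 write@4
I2 mul r4: issue@3 deps=(None,None) exec_start@3 write@6
I3 add r3: issue@4 deps=(0,1) exec_start@4 write@5

Answer: 3 4 6 5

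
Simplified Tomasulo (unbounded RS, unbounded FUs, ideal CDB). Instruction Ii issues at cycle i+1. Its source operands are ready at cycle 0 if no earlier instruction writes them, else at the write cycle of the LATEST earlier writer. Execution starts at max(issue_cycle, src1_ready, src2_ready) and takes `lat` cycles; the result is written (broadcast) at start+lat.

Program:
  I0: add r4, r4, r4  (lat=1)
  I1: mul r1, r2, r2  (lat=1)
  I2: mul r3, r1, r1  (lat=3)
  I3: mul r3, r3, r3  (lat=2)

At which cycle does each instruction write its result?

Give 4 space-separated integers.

I0 add r4: issue@1 deps=(None,None) exec_start@1 write@2
I1 mul r1: issue@2 deps=(None,None) exec_start@2 write@3
I2 mul r3: issue@3 deps=(1,1) exec_start@3 write@6
I3 mul r3: issue@4 deps=(2,2) exec_start@6 write@8

Answer: 2 3 6 8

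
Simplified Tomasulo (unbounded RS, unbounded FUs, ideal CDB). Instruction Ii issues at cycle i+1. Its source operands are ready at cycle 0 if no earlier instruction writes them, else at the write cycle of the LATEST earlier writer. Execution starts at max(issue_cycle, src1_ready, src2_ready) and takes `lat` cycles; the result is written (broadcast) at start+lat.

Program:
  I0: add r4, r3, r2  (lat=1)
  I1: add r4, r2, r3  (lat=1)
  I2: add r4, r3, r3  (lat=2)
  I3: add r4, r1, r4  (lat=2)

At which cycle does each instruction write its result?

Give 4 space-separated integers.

I0 add r4: issue@1 deps=(None,None) exec_start@1 write@2
I1 add r4: issue@2 deps=(None,None) exec_start@2 write@3
I2 add r4: issue@3 deps=(None,None) exec_start@3 write@5
I3 add r4: issue@4 deps=(None,2) exec_start@5 write@7

Answer: 2 3 5 7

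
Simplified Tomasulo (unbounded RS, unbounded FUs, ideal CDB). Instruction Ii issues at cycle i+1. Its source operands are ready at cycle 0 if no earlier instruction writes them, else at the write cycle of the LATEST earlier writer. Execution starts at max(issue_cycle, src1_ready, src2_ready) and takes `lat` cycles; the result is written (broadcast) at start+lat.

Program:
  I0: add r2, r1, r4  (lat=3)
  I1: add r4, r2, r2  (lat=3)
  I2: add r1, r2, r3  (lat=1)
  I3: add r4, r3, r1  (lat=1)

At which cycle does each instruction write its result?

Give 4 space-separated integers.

I0 add r2: issue@1 deps=(None,None) exec_start@1 write@4
I1 add r4: issue@2 deps=(0,0) exec_start@4 write@7
I2 add r1: issue@3 deps=(0,None) exec_start@4 write@5
I3 add r4: issue@4 deps=(None,2) exec_start@5 write@6

Answer: 4 7 5 6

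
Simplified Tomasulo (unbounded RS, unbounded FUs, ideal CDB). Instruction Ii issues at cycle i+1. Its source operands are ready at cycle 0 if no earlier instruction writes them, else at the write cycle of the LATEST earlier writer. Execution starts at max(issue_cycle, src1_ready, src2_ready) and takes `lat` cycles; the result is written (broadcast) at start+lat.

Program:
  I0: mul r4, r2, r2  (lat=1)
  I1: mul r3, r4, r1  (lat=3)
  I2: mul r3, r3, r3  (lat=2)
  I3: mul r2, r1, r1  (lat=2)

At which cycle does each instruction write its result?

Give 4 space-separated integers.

I0 mul r4: issue@1 deps=(None,None) exec_start@1 write@2
I1 mul r3: issue@2 deps=(0,None) exec_start@2 write@5
I2 mul r3: issue@3 deps=(1,1) exec_start@5 write@7
I3 mul r2: issue@4 deps=(None,None) exec_start@4 write@6

Answer: 2 5 7 6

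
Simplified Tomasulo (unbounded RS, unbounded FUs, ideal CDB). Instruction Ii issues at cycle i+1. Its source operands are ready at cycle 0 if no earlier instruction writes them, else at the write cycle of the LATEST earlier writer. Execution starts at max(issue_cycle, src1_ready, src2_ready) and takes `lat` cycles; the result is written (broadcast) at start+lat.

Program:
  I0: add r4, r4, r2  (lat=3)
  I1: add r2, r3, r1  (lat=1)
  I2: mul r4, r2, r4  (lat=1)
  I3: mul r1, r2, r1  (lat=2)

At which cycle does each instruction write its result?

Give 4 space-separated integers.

Answer: 4 3 5 6

Derivation:
I0 add r4: issue@1 deps=(None,None) exec_start@1 write@4
I1 add r2: issue@2 deps=(None,None) exec_start@2 write@3
I2 mul r4: issue@3 deps=(1,0) exec_start@4 write@5
I3 mul r1: issue@4 deps=(1,None) exec_start@4 write@6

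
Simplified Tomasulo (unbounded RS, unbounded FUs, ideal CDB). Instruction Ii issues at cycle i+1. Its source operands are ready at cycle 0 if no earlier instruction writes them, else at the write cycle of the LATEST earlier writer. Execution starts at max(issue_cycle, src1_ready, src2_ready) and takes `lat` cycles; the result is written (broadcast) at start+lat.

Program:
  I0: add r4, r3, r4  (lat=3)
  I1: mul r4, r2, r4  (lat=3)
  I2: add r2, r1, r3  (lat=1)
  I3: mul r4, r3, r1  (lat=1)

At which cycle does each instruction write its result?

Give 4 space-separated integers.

I0 add r4: issue@1 deps=(None,None) exec_start@1 write@4
I1 mul r4: issue@2 deps=(None,0) exec_start@4 write@7
I2 add r2: issue@3 deps=(None,None) exec_start@3 write@4
I3 mul r4: issue@4 deps=(None,None) exec_start@4 write@5

Answer: 4 7 4 5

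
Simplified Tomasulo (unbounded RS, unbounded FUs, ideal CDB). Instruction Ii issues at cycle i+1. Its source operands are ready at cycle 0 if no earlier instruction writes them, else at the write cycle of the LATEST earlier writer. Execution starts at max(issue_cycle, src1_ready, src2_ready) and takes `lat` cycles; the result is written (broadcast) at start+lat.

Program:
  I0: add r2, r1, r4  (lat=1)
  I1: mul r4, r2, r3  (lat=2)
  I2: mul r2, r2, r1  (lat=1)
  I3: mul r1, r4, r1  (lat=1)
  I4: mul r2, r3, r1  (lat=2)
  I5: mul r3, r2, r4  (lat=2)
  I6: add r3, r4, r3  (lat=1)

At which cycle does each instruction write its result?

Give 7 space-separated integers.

I0 add r2: issue@1 deps=(None,None) exec_start@1 write@2
I1 mul r4: issue@2 deps=(0,None) exec_start@2 write@4
I2 mul r2: issue@3 deps=(0,None) exec_start@3 write@4
I3 mul r1: issue@4 deps=(1,None) exec_start@4 write@5
I4 mul r2: issue@5 deps=(None,3) exec_start@5 write@7
I5 mul r3: issue@6 deps=(4,1) exec_start@7 write@9
I6 add r3: issue@7 deps=(1,5) exec_start@9 write@10

Answer: 2 4 4 5 7 9 10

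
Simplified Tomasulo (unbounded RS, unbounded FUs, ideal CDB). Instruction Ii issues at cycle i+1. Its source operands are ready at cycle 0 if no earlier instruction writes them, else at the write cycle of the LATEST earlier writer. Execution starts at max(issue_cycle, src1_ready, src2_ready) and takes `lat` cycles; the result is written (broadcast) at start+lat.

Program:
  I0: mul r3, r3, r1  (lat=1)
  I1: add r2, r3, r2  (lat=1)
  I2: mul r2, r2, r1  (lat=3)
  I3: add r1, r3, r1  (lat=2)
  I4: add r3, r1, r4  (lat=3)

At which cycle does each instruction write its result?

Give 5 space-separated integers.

I0 mul r3: issue@1 deps=(None,None) exec_start@1 write@2
I1 add r2: issue@2 deps=(0,None) exec_start@2 write@3
I2 mul r2: issue@3 deps=(1,None) exec_start@3 write@6
I3 add r1: issue@4 deps=(0,None) exec_start@4 write@6
I4 add r3: issue@5 deps=(3,None) exec_start@6 write@9

Answer: 2 3 6 6 9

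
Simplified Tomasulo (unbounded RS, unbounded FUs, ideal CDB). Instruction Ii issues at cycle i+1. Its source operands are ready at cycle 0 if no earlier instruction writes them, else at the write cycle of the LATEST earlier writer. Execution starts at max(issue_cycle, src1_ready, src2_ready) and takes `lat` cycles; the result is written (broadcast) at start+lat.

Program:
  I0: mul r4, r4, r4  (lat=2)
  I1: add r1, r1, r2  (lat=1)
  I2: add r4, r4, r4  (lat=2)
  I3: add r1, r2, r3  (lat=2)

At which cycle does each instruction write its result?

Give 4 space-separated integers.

Answer: 3 3 5 6

Derivation:
I0 mul r4: issue@1 deps=(None,None) exec_start@1 write@3
I1 add r1: issue@2 deps=(None,None) exec_start@2 write@3
I2 add r4: issue@3 deps=(0,0) exec_start@3 write@5
I3 add r1: issue@4 deps=(None,None) exec_start@4 write@6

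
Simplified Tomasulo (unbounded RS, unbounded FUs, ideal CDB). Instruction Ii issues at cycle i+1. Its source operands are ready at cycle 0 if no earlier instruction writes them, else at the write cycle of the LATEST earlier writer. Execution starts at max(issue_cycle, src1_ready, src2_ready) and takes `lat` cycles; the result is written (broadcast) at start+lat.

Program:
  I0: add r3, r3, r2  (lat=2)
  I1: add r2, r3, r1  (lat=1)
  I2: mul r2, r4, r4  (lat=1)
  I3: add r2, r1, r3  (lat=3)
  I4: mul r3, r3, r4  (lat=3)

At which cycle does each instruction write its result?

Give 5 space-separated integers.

Answer: 3 4 4 7 8

Derivation:
I0 add r3: issue@1 deps=(None,None) exec_start@1 write@3
I1 add r2: issue@2 deps=(0,None) exec_start@3 write@4
I2 mul r2: issue@3 deps=(None,None) exec_start@3 write@4
I3 add r2: issue@4 deps=(None,0) exec_start@4 write@7
I4 mul r3: issue@5 deps=(0,None) exec_start@5 write@8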